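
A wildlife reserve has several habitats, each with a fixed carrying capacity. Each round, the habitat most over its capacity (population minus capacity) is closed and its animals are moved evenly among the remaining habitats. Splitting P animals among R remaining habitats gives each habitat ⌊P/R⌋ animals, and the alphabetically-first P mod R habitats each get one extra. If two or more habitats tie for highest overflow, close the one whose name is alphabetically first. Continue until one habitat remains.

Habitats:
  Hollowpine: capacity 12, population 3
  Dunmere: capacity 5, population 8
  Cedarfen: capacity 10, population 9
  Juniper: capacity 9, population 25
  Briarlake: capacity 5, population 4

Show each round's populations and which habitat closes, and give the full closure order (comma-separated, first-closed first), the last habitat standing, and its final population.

Round 1: Briarlake=4 Cedarfen=9 Dunmere=8 Hollowpine=3 Juniper=25 → close Juniper (overflow 16)
  25÷4 = 6 each, +1 to first 1
Round 2: Briarlake=11 Cedarfen=15 Dunmere=14 Hollowpine=9 → close Dunmere (overflow 9)
  14÷3 = 4 each, +1 to first 2
Round 3: Briarlake=16 Cedarfen=20 Hollowpine=13 → close Briarlake (overflow 11)
  16÷2 = 8 each, +1 to first 0
Round 4: Cedarfen=28 Hollowpine=21 → close Cedarfen (overflow 18)
  28÷1 = 28 each, +1 to first 0

Closure order: Juniper, Dunmere, Briarlake, Cedarfen
Last habitat: Hollowpine with 49 animals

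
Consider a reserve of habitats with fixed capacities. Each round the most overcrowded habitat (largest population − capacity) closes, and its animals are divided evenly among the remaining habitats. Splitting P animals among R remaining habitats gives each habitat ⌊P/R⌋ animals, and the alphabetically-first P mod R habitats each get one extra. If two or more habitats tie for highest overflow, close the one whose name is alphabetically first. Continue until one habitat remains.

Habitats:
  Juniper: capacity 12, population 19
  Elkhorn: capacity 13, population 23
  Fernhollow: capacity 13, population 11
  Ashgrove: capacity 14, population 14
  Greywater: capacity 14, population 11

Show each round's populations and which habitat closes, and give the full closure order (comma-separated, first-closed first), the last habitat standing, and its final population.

Closure order: Elkhorn, Juniper, Ashgrove, Fernhollow
Last habitat: Greywater with 78 animals

Round 1: Ashgrove=14 Elkhorn=23 Fernhollow=11 Greywater=11 Juniper=19 → close Elkhorn (overflow 10)
  23÷4 = 5 each, +1 to first 3
Round 2: Ashgrove=20 Fernhollow=17 Greywater=17 Juniper=24 → close Juniper (overflow 12)
  24÷3 = 8 each, +1 to first 0
Round 3: Ashgrove=28 Fernhollow=25 Greywater=25 → close Ashgrove (overflow 14)
  28÷2 = 14 each, +1 to first 0
Round 4: Fernhollow=39 Greywater=39 → close Fernhollow (overflow 26)
  39÷1 = 39 each, +1 to first 0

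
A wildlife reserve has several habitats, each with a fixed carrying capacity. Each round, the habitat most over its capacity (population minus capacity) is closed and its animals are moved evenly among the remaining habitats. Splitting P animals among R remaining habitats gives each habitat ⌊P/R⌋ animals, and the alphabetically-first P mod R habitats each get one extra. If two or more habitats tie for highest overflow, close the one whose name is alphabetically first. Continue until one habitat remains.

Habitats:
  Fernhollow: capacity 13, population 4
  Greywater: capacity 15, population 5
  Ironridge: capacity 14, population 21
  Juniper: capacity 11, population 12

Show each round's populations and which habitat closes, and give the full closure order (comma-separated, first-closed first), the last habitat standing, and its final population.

Closure order: Ironridge, Juniper, Fernhollow
Last habitat: Greywater with 42 animals

Round 1: Fernhollow=4 Greywater=5 Ironridge=21 Juniper=12 → close Ironridge (overflow 7)
  21÷3 = 7 each, +1 to first 0
Round 2: Fernhollow=11 Greywater=12 Juniper=19 → close Juniper (overflow 8)
  19÷2 = 9 each, +1 to first 1
Round 3: Fernhollow=21 Greywater=21 → close Fernhollow (overflow 8)
  21÷1 = 21 each, +1 to first 0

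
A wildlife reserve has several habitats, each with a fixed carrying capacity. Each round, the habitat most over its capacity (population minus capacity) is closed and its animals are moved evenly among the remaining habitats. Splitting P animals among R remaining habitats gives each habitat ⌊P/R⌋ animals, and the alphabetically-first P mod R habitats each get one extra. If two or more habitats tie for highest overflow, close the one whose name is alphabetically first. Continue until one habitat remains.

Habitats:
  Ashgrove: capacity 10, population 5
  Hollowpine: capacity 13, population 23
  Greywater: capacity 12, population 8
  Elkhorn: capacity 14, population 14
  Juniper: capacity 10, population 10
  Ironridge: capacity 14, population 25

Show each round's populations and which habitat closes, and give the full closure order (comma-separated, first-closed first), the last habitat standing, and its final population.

Closure order: Ironridge, Hollowpine, Elkhorn, Juniper, Greywater
Last habitat: Ashgrove with 85 animals

Round 1: Ashgrove=5 Elkhorn=14 Greywater=8 Hollowpine=23 Ironridge=25 Juniper=10 → close Ironridge (overflow 11)
  25÷5 = 5 each, +1 to first 0
Round 2: Ashgrove=10 Elkhorn=19 Greywater=13 Hollowpine=28 Juniper=15 → close Hollowpine (overflow 15)
  28÷4 = 7 each, +1 to first 0
Round 3: Ashgrove=17 Elkhorn=26 Greywater=20 Juniper=22 → close Elkhorn (overflow 12)
  26÷3 = 8 each, +1 to first 2
Round 4: Ashgrove=26 Greywater=29 Juniper=30 → close Juniper (overflow 20)
  30÷2 = 15 each, +1 to first 0
Round 5: Ashgrove=41 Greywater=44 → close Greywater (overflow 32)
  44÷1 = 44 each, +1 to first 0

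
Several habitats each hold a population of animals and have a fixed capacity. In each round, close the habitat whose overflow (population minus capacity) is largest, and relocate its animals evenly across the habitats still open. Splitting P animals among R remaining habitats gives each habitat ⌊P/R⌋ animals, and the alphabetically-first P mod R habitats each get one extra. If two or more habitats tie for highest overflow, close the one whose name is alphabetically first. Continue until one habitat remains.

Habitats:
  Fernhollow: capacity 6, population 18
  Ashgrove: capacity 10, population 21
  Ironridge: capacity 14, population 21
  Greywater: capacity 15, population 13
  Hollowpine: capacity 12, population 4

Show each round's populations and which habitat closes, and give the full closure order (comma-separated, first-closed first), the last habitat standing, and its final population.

Round 1: Ashgrove=21 Fernhollow=18 Greywater=13 Hollowpine=4 Ironridge=21 → close Fernhollow (overflow 12)
  18÷4 = 4 each, +1 to first 2
Round 2: Ashgrove=26 Greywater=18 Hollowpine=8 Ironridge=25 → close Ashgrove (overflow 16)
  26÷3 = 8 each, +1 to first 2
Round 3: Greywater=27 Hollowpine=17 Ironridge=33 → close Ironridge (overflow 19)
  33÷2 = 16 each, +1 to first 1
Round 4: Greywater=44 Hollowpine=33 → close Greywater (overflow 29)
  44÷1 = 44 each, +1 to first 0

Closure order: Fernhollow, Ashgrove, Ironridge, Greywater
Last habitat: Hollowpine with 77 animals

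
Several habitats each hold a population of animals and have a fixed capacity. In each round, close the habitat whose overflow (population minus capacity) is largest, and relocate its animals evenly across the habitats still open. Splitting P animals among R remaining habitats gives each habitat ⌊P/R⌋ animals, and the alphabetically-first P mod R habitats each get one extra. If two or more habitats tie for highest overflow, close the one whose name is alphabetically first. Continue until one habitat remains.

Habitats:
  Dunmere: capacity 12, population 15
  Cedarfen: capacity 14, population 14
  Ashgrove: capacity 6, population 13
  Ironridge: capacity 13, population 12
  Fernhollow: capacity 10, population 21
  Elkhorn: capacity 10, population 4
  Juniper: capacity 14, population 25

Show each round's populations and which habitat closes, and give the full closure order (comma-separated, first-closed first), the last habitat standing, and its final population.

Closure order: Fernhollow, Juniper, Ashgrove, Dunmere, Cedarfen, Ironridge
Last habitat: Elkhorn with 104 animals

Round 1: Ashgrove=13 Cedarfen=14 Dunmere=15 Elkhorn=4 Fernhollow=21 Ironridge=12 Juniper=25 → close Fernhollow (overflow 11)
  21÷6 = 3 each, +1 to first 3
Round 2: Ashgrove=17 Cedarfen=18 Dunmere=19 Elkhorn=7 Ironridge=15 Juniper=28 → close Juniper (overflow 14)
  28÷5 = 5 each, +1 to first 3
Round 3: Ashgrove=23 Cedarfen=24 Dunmere=25 Elkhorn=12 Ironridge=20 → close Ashgrove (overflow 17)
  23÷4 = 5 each, +1 to first 3
Round 4: Cedarfen=30 Dunmere=31 Elkhorn=18 Ironridge=25 → close Dunmere (overflow 19)
  31÷3 = 10 each, +1 to first 1
Round 5: Cedarfen=41 Elkhorn=28 Ironridge=35 → close Cedarfen (overflow 27)
  41÷2 = 20 each, +1 to first 1
Round 6: Elkhorn=49 Ironridge=55 → close Ironridge (overflow 42)
  55÷1 = 55 each, +1 to first 0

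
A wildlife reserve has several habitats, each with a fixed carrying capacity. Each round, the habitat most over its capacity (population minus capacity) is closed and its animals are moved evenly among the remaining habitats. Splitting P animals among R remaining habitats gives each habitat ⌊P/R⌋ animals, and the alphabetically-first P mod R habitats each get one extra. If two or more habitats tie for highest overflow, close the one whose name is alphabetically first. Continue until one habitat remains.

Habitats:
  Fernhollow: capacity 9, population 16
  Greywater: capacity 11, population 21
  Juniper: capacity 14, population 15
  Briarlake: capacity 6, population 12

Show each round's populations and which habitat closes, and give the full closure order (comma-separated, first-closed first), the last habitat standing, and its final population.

Round 1: Briarlake=12 Fernhollow=16 Greywater=21 Juniper=15 → close Greywater (overflow 10)
  21÷3 = 7 each, +1 to first 0
Round 2: Briarlake=19 Fernhollow=23 Juniper=22 → close Fernhollow (overflow 14)
  23÷2 = 11 each, +1 to first 1
Round 3: Briarlake=31 Juniper=33 → close Briarlake (overflow 25)
  31÷1 = 31 each, +1 to first 0

Closure order: Greywater, Fernhollow, Briarlake
Last habitat: Juniper with 64 animals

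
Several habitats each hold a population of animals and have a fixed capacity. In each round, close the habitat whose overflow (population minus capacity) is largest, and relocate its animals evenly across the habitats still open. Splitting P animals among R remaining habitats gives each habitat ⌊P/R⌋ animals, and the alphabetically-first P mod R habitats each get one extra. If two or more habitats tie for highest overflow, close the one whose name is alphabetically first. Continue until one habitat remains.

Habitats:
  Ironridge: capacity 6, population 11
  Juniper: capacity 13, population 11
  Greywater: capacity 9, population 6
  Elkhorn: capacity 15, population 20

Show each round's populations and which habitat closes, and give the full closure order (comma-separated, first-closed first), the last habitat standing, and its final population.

Round 1: Elkhorn=20 Greywater=6 Ironridge=11 Juniper=11 → close Elkhorn (overflow 5)
  20÷3 = 6 each, +1 to first 2
Round 2: Greywater=13 Ironridge=18 Juniper=17 → close Ironridge (overflow 12)
  18÷2 = 9 each, +1 to first 0
Round 3: Greywater=22 Juniper=26 → close Greywater (overflow 13)
  22÷1 = 22 each, +1 to first 0

Closure order: Elkhorn, Ironridge, Greywater
Last habitat: Juniper with 48 animals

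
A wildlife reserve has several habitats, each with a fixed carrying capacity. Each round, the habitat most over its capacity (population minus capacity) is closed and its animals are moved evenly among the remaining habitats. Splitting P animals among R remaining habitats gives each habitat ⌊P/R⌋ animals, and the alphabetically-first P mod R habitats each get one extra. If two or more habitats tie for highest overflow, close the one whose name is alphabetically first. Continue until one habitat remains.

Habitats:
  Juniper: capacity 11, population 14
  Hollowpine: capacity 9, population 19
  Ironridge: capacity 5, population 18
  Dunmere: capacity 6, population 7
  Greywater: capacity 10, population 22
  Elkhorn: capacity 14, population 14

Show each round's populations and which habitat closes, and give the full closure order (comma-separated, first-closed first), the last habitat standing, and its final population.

Closure order: Ironridge, Greywater, Hollowpine, Dunmere, Juniper
Last habitat: Elkhorn with 94 animals

Round 1: Dunmere=7 Elkhorn=14 Greywater=22 Hollowpine=19 Ironridge=18 Juniper=14 → close Ironridge (overflow 13)
  18÷5 = 3 each, +1 to first 3
Round 2: Dunmere=11 Elkhorn=18 Greywater=26 Hollowpine=22 Juniper=17 → close Greywater (overflow 16)
  26÷4 = 6 each, +1 to first 2
Round 3: Dunmere=18 Elkhorn=25 Hollowpine=28 Juniper=23 → close Hollowpine (overflow 19)
  28÷3 = 9 each, +1 to first 1
Round 4: Dunmere=28 Elkhorn=34 Juniper=32 → close Dunmere (overflow 22)
  28÷2 = 14 each, +1 to first 0
Round 5: Elkhorn=48 Juniper=46 → close Juniper (overflow 35)
  46÷1 = 46 each, +1 to first 0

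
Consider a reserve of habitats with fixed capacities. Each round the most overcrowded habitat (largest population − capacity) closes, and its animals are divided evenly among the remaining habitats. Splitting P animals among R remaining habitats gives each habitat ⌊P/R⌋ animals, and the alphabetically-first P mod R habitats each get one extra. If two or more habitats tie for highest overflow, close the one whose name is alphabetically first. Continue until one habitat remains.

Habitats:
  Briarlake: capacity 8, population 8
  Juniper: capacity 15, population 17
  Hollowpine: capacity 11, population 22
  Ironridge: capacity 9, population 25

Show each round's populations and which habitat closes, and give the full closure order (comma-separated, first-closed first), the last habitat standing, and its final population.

Round 1: Briarlake=8 Hollowpine=22 Ironridge=25 Juniper=17 → close Ironridge (overflow 16)
  25÷3 = 8 each, +1 to first 1
Round 2: Briarlake=17 Hollowpine=30 Juniper=25 → close Hollowpine (overflow 19)
  30÷2 = 15 each, +1 to first 0
Round 3: Briarlake=32 Juniper=40 → close Juniper (overflow 25)
  40÷1 = 40 each, +1 to first 0

Closure order: Ironridge, Hollowpine, Juniper
Last habitat: Briarlake with 72 animals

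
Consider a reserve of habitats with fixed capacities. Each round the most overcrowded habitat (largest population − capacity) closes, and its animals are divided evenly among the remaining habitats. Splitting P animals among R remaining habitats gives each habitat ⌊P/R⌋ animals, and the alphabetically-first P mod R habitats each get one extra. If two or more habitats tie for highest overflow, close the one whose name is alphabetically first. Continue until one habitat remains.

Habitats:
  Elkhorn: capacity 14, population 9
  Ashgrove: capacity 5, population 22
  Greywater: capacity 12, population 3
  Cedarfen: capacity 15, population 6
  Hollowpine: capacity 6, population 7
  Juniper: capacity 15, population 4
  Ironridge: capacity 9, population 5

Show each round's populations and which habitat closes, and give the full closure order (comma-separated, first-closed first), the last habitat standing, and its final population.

Closure order: Ashgrove, Hollowpine, Elkhorn, Ironridge, Cedarfen, Greywater
Last habitat: Juniper with 56 animals

Round 1: Ashgrove=22 Cedarfen=6 Elkhorn=9 Greywater=3 Hollowpine=7 Ironridge=5 Juniper=4 → close Ashgrove (overflow 17)
  22÷6 = 3 each, +1 to first 4
Round 2: Cedarfen=10 Elkhorn=13 Greywater=7 Hollowpine=11 Ironridge=8 Juniper=7 → close Hollowpine (overflow 5)
  11÷5 = 2 each, +1 to first 1
Round 3: Cedarfen=13 Elkhorn=15 Greywater=9 Ironridge=10 Juniper=9 → close Elkhorn (overflow 1)
  15÷4 = 3 each, +1 to first 3
Round 4: Cedarfen=17 Greywater=13 Ironridge=14 Juniper=12 → close Ironridge (overflow 5)
  14÷3 = 4 each, +1 to first 2
Round 5: Cedarfen=22 Greywater=18 Juniper=16 → close Cedarfen (overflow 7)
  22÷2 = 11 each, +1 to first 0
Round 6: Greywater=29 Juniper=27 → close Greywater (overflow 17)
  29÷1 = 29 each, +1 to first 0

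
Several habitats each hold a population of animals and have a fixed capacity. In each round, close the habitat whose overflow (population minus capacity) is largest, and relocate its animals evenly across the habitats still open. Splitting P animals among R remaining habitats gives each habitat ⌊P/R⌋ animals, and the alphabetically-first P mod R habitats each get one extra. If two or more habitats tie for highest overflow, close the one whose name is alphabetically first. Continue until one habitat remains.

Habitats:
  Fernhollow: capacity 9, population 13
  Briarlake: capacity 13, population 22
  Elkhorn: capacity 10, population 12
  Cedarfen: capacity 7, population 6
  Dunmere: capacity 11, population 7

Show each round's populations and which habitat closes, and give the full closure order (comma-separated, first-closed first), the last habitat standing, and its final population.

Closure order: Briarlake, Fernhollow, Elkhorn, Cedarfen
Last habitat: Dunmere with 60 animals

Round 1: Briarlake=22 Cedarfen=6 Dunmere=7 Elkhorn=12 Fernhollow=13 → close Briarlake (overflow 9)
  22÷4 = 5 each, +1 to first 2
Round 2: Cedarfen=12 Dunmere=13 Elkhorn=17 Fernhollow=18 → close Fernhollow (overflow 9)
  18÷3 = 6 each, +1 to first 0
Round 3: Cedarfen=18 Dunmere=19 Elkhorn=23 → close Elkhorn (overflow 13)
  23÷2 = 11 each, +1 to first 1
Round 4: Cedarfen=30 Dunmere=30 → close Cedarfen (overflow 23)
  30÷1 = 30 each, +1 to first 0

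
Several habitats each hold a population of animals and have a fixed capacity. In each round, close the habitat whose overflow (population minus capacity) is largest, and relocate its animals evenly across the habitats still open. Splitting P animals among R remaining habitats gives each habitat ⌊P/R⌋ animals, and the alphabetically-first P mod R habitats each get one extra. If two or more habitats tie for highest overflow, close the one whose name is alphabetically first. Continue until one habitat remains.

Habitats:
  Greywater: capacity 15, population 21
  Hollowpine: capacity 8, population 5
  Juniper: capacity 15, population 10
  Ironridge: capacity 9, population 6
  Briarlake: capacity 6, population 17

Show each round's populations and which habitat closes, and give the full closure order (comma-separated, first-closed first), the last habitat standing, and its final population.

Round 1: Briarlake=17 Greywater=21 Hollowpine=5 Ironridge=6 Juniper=10 → close Briarlake (overflow 11)
  17÷4 = 4 each, +1 to first 1
Round 2: Greywater=26 Hollowpine=9 Ironridge=10 Juniper=14 → close Greywater (overflow 11)
  26÷3 = 8 each, +1 to first 2
Round 3: Hollowpine=18 Ironridge=19 Juniper=22 → close Hollowpine (overflow 10)
  18÷2 = 9 each, +1 to first 0
Round 4: Ironridge=28 Juniper=31 → close Ironridge (overflow 19)
  28÷1 = 28 each, +1 to first 0

Closure order: Briarlake, Greywater, Hollowpine, Ironridge
Last habitat: Juniper with 59 animals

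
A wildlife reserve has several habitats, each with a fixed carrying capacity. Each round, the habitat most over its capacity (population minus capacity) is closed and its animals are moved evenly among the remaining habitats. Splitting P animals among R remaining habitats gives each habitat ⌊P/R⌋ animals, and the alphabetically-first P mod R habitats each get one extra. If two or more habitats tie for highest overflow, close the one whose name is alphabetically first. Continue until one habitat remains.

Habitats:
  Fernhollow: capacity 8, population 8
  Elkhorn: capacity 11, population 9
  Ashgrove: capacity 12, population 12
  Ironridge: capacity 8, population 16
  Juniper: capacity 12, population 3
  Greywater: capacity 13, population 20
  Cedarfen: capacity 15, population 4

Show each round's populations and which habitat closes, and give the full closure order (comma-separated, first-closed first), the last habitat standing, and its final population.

Round 1: Ashgrove=12 Cedarfen=4 Elkhorn=9 Fernhollow=8 Greywater=20 Ironridge=16 Juniper=3 → close Ironridge (overflow 8)
  16÷6 = 2 each, +1 to first 4
Round 2: Ashgrove=15 Cedarfen=7 Elkhorn=12 Fernhollow=11 Greywater=22 Juniper=5 → close Greywater (overflow 9)
  22÷5 = 4 each, +1 to first 2
Round 3: Ashgrove=20 Cedarfen=12 Elkhorn=16 Fernhollow=15 Juniper=9 → close Ashgrove (overflow 8)
  20÷4 = 5 each, +1 to first 0
Round 4: Cedarfen=17 Elkhorn=21 Fernhollow=20 Juniper=14 → close Fernhollow (overflow 12)
  20÷3 = 6 each, +1 to first 2
Round 5: Cedarfen=24 Elkhorn=28 Juniper=20 → close Elkhorn (overflow 17)
  28÷2 = 14 each, +1 to first 0
Round 6: Cedarfen=38 Juniper=34 → close Cedarfen (overflow 23)
  38÷1 = 38 each, +1 to first 0

Closure order: Ironridge, Greywater, Ashgrove, Fernhollow, Elkhorn, Cedarfen
Last habitat: Juniper with 72 animals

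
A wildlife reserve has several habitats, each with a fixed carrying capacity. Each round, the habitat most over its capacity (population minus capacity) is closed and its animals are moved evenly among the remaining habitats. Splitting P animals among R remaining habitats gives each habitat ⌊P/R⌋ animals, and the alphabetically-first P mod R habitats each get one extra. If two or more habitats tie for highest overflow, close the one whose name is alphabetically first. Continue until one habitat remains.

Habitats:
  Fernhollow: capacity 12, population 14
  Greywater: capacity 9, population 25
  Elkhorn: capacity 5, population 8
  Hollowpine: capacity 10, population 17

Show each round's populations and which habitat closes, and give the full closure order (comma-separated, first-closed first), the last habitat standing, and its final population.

Round 1: Elkhorn=8 Fernhollow=14 Greywater=25 Hollowpine=17 → close Greywater (overflow 16)
  25÷3 = 8 each, +1 to first 1
Round 2: Elkhorn=17 Fernhollow=22 Hollowpine=25 → close Hollowpine (overflow 15)
  25÷2 = 12 each, +1 to first 1
Round 3: Elkhorn=30 Fernhollow=34 → close Elkhorn (overflow 25)
  30÷1 = 30 each, +1 to first 0

Closure order: Greywater, Hollowpine, Elkhorn
Last habitat: Fernhollow with 64 animals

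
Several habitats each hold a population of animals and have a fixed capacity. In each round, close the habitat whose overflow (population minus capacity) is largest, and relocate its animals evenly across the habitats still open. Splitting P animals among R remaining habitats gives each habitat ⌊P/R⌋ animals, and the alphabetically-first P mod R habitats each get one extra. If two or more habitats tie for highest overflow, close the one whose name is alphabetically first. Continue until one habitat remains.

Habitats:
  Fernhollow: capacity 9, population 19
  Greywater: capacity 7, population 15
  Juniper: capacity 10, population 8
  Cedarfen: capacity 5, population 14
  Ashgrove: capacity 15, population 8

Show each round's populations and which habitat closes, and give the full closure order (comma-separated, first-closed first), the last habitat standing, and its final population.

Closure order: Fernhollow, Cedarfen, Greywater, Juniper
Last habitat: Ashgrove with 64 animals

Round 1: Ashgrove=8 Cedarfen=14 Fernhollow=19 Greywater=15 Juniper=8 → close Fernhollow (overflow 10)
  19÷4 = 4 each, +1 to first 3
Round 2: Ashgrove=13 Cedarfen=19 Greywater=20 Juniper=12 → close Cedarfen (overflow 14)
  19÷3 = 6 each, +1 to first 1
Round 3: Ashgrove=20 Greywater=26 Juniper=18 → close Greywater (overflow 19)
  26÷2 = 13 each, +1 to first 0
Round 4: Ashgrove=33 Juniper=31 → close Juniper (overflow 21)
  31÷1 = 31 each, +1 to first 0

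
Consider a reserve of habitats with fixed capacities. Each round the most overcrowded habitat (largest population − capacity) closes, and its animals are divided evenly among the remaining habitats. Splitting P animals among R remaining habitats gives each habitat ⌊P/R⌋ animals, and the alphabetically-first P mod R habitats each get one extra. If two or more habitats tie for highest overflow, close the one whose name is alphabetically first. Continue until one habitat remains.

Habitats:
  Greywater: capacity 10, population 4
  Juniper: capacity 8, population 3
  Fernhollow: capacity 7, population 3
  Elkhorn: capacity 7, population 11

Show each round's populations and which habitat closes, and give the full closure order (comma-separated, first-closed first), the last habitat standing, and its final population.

Round 1: Elkhorn=11 Fernhollow=3 Greywater=4 Juniper=3 → close Elkhorn (overflow 4)
  11÷3 = 3 each, +1 to first 2
Round 2: Fernhollow=7 Greywater=8 Juniper=6 → close Fernhollow (overflow 0)
  7÷2 = 3 each, +1 to first 1
Round 3: Greywater=12 Juniper=9 → close Greywater (overflow 2)
  12÷1 = 12 each, +1 to first 0

Closure order: Elkhorn, Fernhollow, Greywater
Last habitat: Juniper with 21 animals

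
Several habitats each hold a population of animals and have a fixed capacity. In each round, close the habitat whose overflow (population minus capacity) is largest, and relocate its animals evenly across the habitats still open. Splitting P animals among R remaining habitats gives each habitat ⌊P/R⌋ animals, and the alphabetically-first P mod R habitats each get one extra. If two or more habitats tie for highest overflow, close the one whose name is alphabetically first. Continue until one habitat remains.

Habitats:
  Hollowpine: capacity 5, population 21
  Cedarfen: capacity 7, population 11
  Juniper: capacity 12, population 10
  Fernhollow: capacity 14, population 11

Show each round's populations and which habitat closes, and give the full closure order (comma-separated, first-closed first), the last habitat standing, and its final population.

Closure order: Hollowpine, Cedarfen, Juniper
Last habitat: Fernhollow with 53 animals

Round 1: Cedarfen=11 Fernhollow=11 Hollowpine=21 Juniper=10 → close Hollowpine (overflow 16)
  21÷3 = 7 each, +1 to first 0
Round 2: Cedarfen=18 Fernhollow=18 Juniper=17 → close Cedarfen (overflow 11)
  18÷2 = 9 each, +1 to first 0
Round 3: Fernhollow=27 Juniper=26 → close Juniper (overflow 14)
  26÷1 = 26 each, +1 to first 0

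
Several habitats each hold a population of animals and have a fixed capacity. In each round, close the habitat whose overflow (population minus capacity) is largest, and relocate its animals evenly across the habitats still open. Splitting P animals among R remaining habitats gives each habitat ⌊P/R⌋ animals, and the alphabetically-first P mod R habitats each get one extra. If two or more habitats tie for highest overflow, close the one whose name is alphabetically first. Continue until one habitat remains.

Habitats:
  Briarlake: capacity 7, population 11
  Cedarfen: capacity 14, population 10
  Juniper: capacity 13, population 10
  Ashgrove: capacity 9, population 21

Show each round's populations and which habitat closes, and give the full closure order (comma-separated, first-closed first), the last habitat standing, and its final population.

Round 1: Ashgrove=21 Briarlake=11 Cedarfen=10 Juniper=10 → close Ashgrove (overflow 12)
  21÷3 = 7 each, +1 to first 0
Round 2: Briarlake=18 Cedarfen=17 Juniper=17 → close Briarlake (overflow 11)
  18÷2 = 9 each, +1 to first 0
Round 3: Cedarfen=26 Juniper=26 → close Juniper (overflow 13)
  26÷1 = 26 each, +1 to first 0

Closure order: Ashgrove, Briarlake, Juniper
Last habitat: Cedarfen with 52 animals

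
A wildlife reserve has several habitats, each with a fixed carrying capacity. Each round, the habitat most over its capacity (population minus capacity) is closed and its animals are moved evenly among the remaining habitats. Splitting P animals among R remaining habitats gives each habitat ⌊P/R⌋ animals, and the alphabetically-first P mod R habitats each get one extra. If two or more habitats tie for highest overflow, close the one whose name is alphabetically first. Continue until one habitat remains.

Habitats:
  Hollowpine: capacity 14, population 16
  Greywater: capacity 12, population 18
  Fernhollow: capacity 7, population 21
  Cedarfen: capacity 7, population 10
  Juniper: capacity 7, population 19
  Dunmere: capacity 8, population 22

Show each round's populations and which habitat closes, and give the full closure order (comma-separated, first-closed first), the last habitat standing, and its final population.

Round 1: Cedarfen=10 Dunmere=22 Fernhollow=21 Greywater=18 Hollowpine=16 Juniper=19 → close Dunmere (overflow 14)
  22÷5 = 4 each, +1 to first 2
Round 2: Cedarfen=15 Fernhollow=26 Greywater=22 Hollowpine=20 Juniper=23 → close Fernhollow (overflow 19)
  26÷4 = 6 each, +1 to first 2
Round 3: Cedarfen=22 Greywater=29 Hollowpine=26 Juniper=29 → close Juniper (overflow 22)
  29÷3 = 9 each, +1 to first 2
Round 4: Cedarfen=32 Greywater=39 Hollowpine=35 → close Greywater (overflow 27)
  39÷2 = 19 each, +1 to first 1
Round 5: Cedarfen=52 Hollowpine=54 → close Cedarfen (overflow 45)
  52÷1 = 52 each, +1 to first 0

Closure order: Dunmere, Fernhollow, Juniper, Greywater, Cedarfen
Last habitat: Hollowpine with 106 animals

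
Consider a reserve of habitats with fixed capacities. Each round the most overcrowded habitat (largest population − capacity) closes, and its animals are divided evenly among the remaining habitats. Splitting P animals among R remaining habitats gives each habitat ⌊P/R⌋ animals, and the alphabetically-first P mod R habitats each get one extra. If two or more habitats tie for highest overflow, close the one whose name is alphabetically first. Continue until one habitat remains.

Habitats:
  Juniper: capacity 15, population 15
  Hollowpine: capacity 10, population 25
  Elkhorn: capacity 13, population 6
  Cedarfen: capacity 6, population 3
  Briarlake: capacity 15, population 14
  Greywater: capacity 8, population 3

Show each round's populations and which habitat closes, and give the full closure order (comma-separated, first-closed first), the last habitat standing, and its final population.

Closure order: Hollowpine, Juniper, Briarlake, Cedarfen, Greywater
Last habitat: Elkhorn with 66 animals

Round 1: Briarlake=14 Cedarfen=3 Elkhorn=6 Greywater=3 Hollowpine=25 Juniper=15 → close Hollowpine (overflow 15)
  25÷5 = 5 each, +1 to first 0
Round 2: Briarlake=19 Cedarfen=8 Elkhorn=11 Greywater=8 Juniper=20 → close Juniper (overflow 5)
  20÷4 = 5 each, +1 to first 0
Round 3: Briarlake=24 Cedarfen=13 Elkhorn=16 Greywater=13 → close Briarlake (overflow 9)
  24÷3 = 8 each, +1 to first 0
Round 4: Cedarfen=21 Elkhorn=24 Greywater=21 → close Cedarfen (overflow 15)
  21÷2 = 10 each, +1 to first 1
Round 5: Elkhorn=35 Greywater=31 → close Greywater (overflow 23)
  31÷1 = 31 each, +1 to first 0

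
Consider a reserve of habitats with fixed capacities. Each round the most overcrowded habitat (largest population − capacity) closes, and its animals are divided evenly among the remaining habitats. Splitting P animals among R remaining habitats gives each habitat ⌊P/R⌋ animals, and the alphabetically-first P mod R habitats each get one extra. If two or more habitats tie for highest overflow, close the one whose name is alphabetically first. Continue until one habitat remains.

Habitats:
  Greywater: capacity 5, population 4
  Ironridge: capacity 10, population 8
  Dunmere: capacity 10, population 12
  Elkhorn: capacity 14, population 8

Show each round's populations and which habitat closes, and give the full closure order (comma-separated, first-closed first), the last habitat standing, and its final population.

Round 1: Dunmere=12 Elkhorn=8 Greywater=4 Ironridge=8 → close Dunmere (overflow 2)
  12÷3 = 4 each, +1 to first 0
Round 2: Elkhorn=12 Greywater=8 Ironridge=12 → close Greywater (overflow 3)
  8÷2 = 4 each, +1 to first 0
Round 3: Elkhorn=16 Ironridge=16 → close Ironridge (overflow 6)
  16÷1 = 16 each, +1 to first 0

Closure order: Dunmere, Greywater, Ironridge
Last habitat: Elkhorn with 32 animals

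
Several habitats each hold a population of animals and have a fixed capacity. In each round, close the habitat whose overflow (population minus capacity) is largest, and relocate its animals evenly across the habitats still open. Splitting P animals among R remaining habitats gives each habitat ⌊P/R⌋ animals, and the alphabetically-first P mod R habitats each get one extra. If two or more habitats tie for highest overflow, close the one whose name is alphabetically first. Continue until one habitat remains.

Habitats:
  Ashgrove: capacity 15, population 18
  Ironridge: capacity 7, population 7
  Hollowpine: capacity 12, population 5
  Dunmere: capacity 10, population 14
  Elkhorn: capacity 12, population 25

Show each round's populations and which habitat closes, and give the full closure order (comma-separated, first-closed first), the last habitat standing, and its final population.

Round 1: Ashgrove=18 Dunmere=14 Elkhorn=25 Hollowpine=5 Ironridge=7 → close Elkhorn (overflow 13)
  25÷4 = 6 each, +1 to first 1
Round 2: Ashgrove=25 Dunmere=20 Hollowpine=11 Ironridge=13 → close Ashgrove (overflow 10)
  25÷3 = 8 each, +1 to first 1
Round 3: Dunmere=29 Hollowpine=19 Ironridge=21 → close Dunmere (overflow 19)
  29÷2 = 14 each, +1 to first 1
Round 4: Hollowpine=34 Ironridge=35 → close Ironridge (overflow 28)
  35÷1 = 35 each, +1 to first 0

Closure order: Elkhorn, Ashgrove, Dunmere, Ironridge
Last habitat: Hollowpine with 69 animals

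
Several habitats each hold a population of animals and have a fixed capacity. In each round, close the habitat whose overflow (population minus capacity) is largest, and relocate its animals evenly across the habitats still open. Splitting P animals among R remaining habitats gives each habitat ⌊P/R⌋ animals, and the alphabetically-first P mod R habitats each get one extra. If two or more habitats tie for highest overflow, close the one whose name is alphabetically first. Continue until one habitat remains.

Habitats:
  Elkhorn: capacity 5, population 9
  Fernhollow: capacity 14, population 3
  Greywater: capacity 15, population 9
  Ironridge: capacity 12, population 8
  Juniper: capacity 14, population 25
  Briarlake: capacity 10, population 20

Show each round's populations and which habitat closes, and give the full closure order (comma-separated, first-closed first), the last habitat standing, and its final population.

Round 1: Briarlake=20 Elkhorn=9 Fernhollow=3 Greywater=9 Ironridge=8 Juniper=25 → close Juniper (overflow 11)
  25÷5 = 5 each, +1 to first 0
Round 2: Briarlake=25 Elkhorn=14 Fernhollow=8 Greywater=14 Ironridge=13 → close Briarlake (overflow 15)
  25÷4 = 6 each, +1 to first 1
Round 3: Elkhorn=21 Fernhollow=14 Greywater=20 Ironridge=19 → close Elkhorn (overflow 16)
  21÷3 = 7 each, +1 to first 0
Round 4: Fernhollow=21 Greywater=27 Ironridge=26 → close Ironridge (overflow 14)
  26÷2 = 13 each, +1 to first 0
Round 5: Fernhollow=34 Greywater=40 → close Greywater (overflow 25)
  40÷1 = 40 each, +1 to first 0

Closure order: Juniper, Briarlake, Elkhorn, Ironridge, Greywater
Last habitat: Fernhollow with 74 animals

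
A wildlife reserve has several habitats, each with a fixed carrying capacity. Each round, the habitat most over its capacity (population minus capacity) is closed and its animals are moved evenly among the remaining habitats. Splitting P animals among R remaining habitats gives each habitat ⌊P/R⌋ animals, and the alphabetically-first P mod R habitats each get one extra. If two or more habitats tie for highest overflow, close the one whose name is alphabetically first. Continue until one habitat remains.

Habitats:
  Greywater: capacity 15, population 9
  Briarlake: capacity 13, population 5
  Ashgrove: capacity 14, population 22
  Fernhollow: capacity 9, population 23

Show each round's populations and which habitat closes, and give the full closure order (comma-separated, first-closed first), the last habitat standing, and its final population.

Closure order: Fernhollow, Ashgrove, Greywater
Last habitat: Briarlake with 59 animals

Round 1: Ashgrove=22 Briarlake=5 Fernhollow=23 Greywater=9 → close Fernhollow (overflow 14)
  23÷3 = 7 each, +1 to first 2
Round 2: Ashgrove=30 Briarlake=13 Greywater=16 → close Ashgrove (overflow 16)
  30÷2 = 15 each, +1 to first 0
Round 3: Briarlake=28 Greywater=31 → close Greywater (overflow 16)
  31÷1 = 31 each, +1 to first 0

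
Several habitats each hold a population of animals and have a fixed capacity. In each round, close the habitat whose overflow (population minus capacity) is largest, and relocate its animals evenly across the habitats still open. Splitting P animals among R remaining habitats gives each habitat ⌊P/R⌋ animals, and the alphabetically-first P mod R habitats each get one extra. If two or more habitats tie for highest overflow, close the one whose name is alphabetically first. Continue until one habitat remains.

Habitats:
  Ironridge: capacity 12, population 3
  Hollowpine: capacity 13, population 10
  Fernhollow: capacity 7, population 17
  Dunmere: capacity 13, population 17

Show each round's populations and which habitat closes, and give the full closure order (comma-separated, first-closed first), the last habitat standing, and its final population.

Round 1: Dunmere=17 Fernhollow=17 Hollowpine=10 Ironridge=3 → close Fernhollow (overflow 10)
  17÷3 = 5 each, +1 to first 2
Round 2: Dunmere=23 Hollowpine=16 Ironridge=8 → close Dunmere (overflow 10)
  23÷2 = 11 each, +1 to first 1
Round 3: Hollowpine=28 Ironridge=19 → close Hollowpine (overflow 15)
  28÷1 = 28 each, +1 to first 0

Closure order: Fernhollow, Dunmere, Hollowpine
Last habitat: Ironridge with 47 animals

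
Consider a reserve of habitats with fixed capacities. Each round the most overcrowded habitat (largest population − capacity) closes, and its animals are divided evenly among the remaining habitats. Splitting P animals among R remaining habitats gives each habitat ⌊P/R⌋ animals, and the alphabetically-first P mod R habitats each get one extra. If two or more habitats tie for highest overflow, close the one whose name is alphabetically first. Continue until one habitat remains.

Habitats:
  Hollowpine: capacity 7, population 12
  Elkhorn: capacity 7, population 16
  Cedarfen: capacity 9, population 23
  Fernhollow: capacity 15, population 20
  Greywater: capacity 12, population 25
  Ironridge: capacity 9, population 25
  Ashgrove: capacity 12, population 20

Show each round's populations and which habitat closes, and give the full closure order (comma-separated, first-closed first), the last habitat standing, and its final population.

Closure order: Ironridge, Cedarfen, Greywater, Ashgrove, Elkhorn, Fernhollow
Last habitat: Hollowpine with 141 animals

Round 1: Ashgrove=20 Cedarfen=23 Elkhorn=16 Fernhollow=20 Greywater=25 Hollowpine=12 Ironridge=25 → close Ironridge (overflow 16)
  25÷6 = 4 each, +1 to first 1
Round 2: Ashgrove=25 Cedarfen=27 Elkhorn=20 Fernhollow=24 Greywater=29 Hollowpine=16 → close Cedarfen (overflow 18)
  27÷5 = 5 each, +1 to first 2
Round 3: Ashgrove=31 Elkhorn=26 Fernhollow=29 Greywater=34 Hollowpine=21 → close Greywater (overflow 22)
  34÷4 = 8 each, +1 to first 2
Round 4: Ashgrove=40 Elkhorn=35 Fernhollow=37 Hollowpine=29 → close Ashgrove (overflow 28)
  40÷3 = 13 each, +1 to first 1
Round 5: Elkhorn=49 Fernhollow=50 Hollowpine=42 → close Elkhorn (overflow 42)
  49÷2 = 24 each, +1 to first 1
Round 6: Fernhollow=75 Hollowpine=66 → close Fernhollow (overflow 60)
  75÷1 = 75 each, +1 to first 0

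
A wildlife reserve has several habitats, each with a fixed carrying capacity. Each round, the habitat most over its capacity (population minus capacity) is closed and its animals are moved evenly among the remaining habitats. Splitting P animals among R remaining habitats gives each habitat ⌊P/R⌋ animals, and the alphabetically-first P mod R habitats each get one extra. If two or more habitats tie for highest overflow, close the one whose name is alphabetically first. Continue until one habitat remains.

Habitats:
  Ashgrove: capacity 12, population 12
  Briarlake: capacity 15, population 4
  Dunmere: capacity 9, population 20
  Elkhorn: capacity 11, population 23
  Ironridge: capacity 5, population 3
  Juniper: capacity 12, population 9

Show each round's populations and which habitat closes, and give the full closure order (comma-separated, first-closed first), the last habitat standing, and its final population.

Closure order: Elkhorn, Dunmere, Ashgrove, Ironridge, Juniper
Last habitat: Briarlake with 71 animals

Round 1: Ashgrove=12 Briarlake=4 Dunmere=20 Elkhorn=23 Ironridge=3 Juniper=9 → close Elkhorn (overflow 12)
  23÷5 = 4 each, +1 to first 3
Round 2: Ashgrove=17 Briarlake=9 Dunmere=25 Ironridge=7 Juniper=13 → close Dunmere (overflow 16)
  25÷4 = 6 each, +1 to first 1
Round 3: Ashgrove=24 Briarlake=15 Ironridge=13 Juniper=19 → close Ashgrove (overflow 12)
  24÷3 = 8 each, +1 to first 0
Round 4: Briarlake=23 Ironridge=21 Juniper=27 → close Ironridge (overflow 16)
  21÷2 = 10 each, +1 to first 1
Round 5: Briarlake=34 Juniper=37 → close Juniper (overflow 25)
  37÷1 = 37 each, +1 to first 0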